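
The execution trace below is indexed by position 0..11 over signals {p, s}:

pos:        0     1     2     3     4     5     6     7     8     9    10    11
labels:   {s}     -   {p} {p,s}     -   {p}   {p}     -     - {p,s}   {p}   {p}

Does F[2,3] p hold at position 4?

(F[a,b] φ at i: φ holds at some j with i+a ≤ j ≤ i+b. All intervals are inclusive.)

Check p at each j in [6,7]:
  j=6: true
  j=7: false
Found at j=6 → formula holds.

Yes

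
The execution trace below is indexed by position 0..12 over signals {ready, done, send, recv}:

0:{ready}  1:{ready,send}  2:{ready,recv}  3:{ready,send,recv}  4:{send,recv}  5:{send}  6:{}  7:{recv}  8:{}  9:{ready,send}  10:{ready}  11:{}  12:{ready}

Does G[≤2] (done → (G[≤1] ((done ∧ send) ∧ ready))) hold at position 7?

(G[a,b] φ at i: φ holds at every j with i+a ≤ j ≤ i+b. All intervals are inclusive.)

Holds

Check (done → (G[≤1] ((done ∧ send) ∧ ready))) at every j in [7,9]:
  j=7: antecedent false → ✓
  j=8: antecedent false → ✓
  j=9: antecedent false → ✓
All positions satisfy it → formula holds.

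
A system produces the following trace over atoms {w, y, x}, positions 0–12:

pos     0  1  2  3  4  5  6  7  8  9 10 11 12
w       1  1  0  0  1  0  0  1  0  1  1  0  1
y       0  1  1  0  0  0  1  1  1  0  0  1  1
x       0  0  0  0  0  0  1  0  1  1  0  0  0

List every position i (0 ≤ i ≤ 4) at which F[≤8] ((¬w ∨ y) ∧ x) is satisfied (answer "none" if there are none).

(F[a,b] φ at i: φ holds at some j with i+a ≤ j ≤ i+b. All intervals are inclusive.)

0, 1, 2, 3, 4

Evaluate at each i in [0,4]:
  i=0: ✓ (witness j=6)
  i=1: ✓ (witness j=6)
  i=2: ✓ (witness j=6)
  i=3: ✓ (witness j=6)
  i=4: ✓ (witness j=6)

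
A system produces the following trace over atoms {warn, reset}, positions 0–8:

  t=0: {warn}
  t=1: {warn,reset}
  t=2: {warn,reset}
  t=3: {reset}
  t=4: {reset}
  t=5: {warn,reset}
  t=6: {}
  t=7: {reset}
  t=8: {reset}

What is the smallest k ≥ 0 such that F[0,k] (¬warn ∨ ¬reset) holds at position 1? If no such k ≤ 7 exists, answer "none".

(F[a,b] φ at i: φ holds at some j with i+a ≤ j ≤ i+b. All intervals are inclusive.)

Scan j = 1,2,… for (¬warn ∨ ¬reset):
  j=1: fails
  j=2: fails
  j=3: holds
First hit at j=3, so smallest k = 3-1 = 2.

2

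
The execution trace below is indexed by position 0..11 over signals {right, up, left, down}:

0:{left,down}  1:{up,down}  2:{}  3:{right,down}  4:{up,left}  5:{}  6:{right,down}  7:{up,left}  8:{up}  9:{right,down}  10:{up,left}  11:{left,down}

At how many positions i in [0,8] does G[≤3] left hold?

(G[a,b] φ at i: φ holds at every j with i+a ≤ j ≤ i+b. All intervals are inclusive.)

Evaluate at each i in [0,8]:
  i=0: ✗ (fails at j=1)
  i=1: ✗ (fails at j=1)
  i=2: ✗ (fails at j=2)
  i=3: ✗ (fails at j=3)
  i=4: ✗ (fails at j=5)
  i=5: ✗ (fails at j=5)
  i=6: ✗ (fails at j=6)
  i=7: ✗ (fails at j=8)
  i=8: ✗ (fails at j=8)
Positions where it holds: {} → 0.

0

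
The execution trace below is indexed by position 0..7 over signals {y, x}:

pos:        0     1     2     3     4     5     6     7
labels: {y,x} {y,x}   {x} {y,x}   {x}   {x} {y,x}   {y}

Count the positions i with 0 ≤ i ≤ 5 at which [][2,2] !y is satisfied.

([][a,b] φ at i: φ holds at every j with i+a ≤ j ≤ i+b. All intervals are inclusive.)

3

Evaluate at each i in [0,5]:
  i=0: ✓ (all of [2,2])
  i=1: ✗ (fails at j=3)
  i=2: ✓ (all of [4,4])
  i=3: ✓ (all of [5,5])
  i=4: ✗ (fails at j=6)
  i=5: ✗ (fails at j=7)
Positions where it holds: {0, 2, 3} → 3.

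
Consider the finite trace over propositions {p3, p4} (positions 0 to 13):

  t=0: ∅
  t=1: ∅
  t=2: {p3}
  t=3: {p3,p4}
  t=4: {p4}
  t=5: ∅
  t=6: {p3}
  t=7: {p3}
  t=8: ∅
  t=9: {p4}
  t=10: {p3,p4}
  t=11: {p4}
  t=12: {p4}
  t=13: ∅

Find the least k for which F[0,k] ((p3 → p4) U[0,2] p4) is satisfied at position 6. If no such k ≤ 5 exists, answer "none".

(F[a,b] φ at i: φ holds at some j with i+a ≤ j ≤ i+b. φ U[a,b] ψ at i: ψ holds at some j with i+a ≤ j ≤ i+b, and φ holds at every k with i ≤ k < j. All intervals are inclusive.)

2

Scan j = 6,7,… for ((p3 → p4) U[0,2] p4):
  j=6: fails
  j=7: fails
  j=8: holds
First hit at j=8, so smallest k = 8-6 = 2.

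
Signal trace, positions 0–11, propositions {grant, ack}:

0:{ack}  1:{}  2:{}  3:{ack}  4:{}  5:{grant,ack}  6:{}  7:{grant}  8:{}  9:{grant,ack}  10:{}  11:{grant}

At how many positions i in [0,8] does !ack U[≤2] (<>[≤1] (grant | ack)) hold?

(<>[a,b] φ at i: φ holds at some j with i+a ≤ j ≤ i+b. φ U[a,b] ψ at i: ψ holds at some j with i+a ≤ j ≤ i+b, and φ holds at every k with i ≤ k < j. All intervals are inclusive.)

Evaluate at each i in [0,8]:
  i=0: ✓ (rhs at j=0)
  i=1: ✓ (rhs at j=2; lhs holds on [1,1])
  i=2: ✓ (rhs at j=2)
  i=3: ✓ (rhs at j=3)
  i=4: ✓ (rhs at j=4)
  i=5: ✓ (rhs at j=5)
  i=6: ✓ (rhs at j=6)
  i=7: ✓ (rhs at j=7)
  i=8: ✓ (rhs at j=8)
Positions where it holds: {0, 1, 2, 3, 4, 5, 6, 7, 8} → 9.

9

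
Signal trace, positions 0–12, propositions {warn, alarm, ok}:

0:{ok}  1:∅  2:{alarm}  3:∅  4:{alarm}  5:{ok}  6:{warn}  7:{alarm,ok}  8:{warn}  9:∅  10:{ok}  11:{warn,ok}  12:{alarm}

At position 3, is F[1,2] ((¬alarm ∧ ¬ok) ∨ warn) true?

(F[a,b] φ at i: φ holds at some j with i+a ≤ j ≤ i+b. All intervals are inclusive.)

False

Check ((¬alarm ∧ ¬ok) ∨ warn) at each j in [4,5]:
  j=4: false
  j=5: false
No position in the window satisfies it → formula fails.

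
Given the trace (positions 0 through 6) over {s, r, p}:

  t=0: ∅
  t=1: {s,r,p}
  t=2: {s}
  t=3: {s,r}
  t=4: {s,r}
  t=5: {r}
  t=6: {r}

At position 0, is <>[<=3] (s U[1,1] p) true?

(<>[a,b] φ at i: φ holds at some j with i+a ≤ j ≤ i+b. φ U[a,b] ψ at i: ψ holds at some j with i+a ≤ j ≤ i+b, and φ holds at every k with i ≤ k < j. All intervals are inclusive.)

Check (s U[1,1] p) at each j in [0,3]:
  j=0: fails
  j=1: fails
  j=2: fails
  j=3: fails
No position in the window satisfies it → formula fails.

Does not hold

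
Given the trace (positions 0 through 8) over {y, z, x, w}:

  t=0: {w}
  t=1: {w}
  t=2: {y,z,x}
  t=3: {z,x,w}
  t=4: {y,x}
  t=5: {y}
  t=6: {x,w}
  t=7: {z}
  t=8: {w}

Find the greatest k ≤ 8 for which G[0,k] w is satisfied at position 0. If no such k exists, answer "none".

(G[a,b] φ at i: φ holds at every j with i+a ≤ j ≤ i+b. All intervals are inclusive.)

1

w must hold from j=0 onward; find where it first fails.
  j=0: holds
  j=1: holds
  j=2: fails
Holds on [0,1], so largest k = 1.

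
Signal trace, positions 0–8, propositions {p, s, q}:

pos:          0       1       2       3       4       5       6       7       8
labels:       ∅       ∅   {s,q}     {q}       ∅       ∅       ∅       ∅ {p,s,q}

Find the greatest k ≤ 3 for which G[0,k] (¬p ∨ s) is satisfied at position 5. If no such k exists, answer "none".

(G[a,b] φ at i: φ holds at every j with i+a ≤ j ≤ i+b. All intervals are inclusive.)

3

(¬p ∨ s) must hold from j=5 onward; find where it first fails.
  j=5: holds
  j=6: holds
  j=7: holds
  j=8: holds
Holds through j=8; largest k = 3.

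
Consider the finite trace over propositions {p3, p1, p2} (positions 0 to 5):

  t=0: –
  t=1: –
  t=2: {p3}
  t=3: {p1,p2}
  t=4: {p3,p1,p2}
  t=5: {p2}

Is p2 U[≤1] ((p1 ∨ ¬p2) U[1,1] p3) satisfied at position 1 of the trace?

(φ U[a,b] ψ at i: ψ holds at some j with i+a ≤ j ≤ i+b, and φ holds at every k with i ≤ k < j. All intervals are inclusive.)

True

Need some j in [1,2] with ((p1 ∨ ¬p2) U[1,1] p3), and p2 at every k in [1,j-1].
  j=1: ((p1 ∨ ¬p2) U[1,1] p3) holds; no prefix to check → satisfied.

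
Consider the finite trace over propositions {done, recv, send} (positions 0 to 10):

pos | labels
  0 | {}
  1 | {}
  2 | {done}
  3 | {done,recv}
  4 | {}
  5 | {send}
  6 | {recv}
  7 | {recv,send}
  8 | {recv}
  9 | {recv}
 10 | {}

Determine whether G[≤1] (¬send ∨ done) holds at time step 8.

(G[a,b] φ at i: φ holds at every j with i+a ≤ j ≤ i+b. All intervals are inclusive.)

Yes

Check (¬send ∨ done) at every j in [8,9]:
  j=8: true
  j=9: true
All positions satisfy it → formula holds.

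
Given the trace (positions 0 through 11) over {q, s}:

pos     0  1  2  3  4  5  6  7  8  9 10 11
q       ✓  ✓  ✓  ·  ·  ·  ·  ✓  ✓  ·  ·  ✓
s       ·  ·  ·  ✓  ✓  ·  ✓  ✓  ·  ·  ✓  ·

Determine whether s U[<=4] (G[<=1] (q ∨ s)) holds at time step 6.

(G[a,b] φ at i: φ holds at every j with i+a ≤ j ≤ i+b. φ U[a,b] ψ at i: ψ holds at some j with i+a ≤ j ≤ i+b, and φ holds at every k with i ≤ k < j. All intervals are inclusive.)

Need some j in [6,10] with G[<=1] (q ∨ s), and s at every k in [6,j-1].
  j=6: G[<=1] (q ∨ s) holds; no prefix to check → satisfied.

True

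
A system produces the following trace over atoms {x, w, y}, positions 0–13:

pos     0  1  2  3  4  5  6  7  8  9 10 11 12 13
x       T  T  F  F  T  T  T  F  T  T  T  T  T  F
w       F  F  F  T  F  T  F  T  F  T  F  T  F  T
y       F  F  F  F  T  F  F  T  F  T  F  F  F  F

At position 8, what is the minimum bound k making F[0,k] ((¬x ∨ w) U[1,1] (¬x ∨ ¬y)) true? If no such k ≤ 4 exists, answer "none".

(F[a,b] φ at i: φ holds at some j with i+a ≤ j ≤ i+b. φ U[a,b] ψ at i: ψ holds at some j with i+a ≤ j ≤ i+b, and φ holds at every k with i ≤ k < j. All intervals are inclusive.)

1

Scan j = 8,9,… for ((¬x ∨ w) U[1,1] (¬x ∨ ¬y)):
  j=8: fails
  j=9: holds
First hit at j=9, so smallest k = 9-8 = 1.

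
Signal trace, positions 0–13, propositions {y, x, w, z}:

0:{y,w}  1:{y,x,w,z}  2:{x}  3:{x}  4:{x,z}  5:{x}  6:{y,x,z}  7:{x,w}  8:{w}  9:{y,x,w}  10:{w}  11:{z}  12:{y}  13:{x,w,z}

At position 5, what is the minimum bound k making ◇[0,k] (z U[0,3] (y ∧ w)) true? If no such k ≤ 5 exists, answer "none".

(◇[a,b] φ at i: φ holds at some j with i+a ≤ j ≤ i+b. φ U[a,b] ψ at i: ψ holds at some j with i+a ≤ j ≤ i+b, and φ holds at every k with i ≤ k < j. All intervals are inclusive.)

Scan j = 5,6,… for (z U[0,3] (y ∧ w)):
  j=5: fails
  j=6: fails
  j=7: fails
  j=8: fails
  j=9: holds
First hit at j=9, so smallest k = 9-5 = 4.

4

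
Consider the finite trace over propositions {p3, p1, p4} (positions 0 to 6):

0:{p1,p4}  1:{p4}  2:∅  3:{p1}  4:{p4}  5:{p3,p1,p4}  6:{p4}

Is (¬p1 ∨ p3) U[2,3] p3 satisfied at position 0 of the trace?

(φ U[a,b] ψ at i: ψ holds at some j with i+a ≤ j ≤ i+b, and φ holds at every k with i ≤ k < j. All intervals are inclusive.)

Does not hold

Need some j in [2,3] with p3, and (¬p1 ∨ p3) at every k in [0,j-1].
  j=2: p3 false.
  j=3: p3 false.
No j in the window works → until fails.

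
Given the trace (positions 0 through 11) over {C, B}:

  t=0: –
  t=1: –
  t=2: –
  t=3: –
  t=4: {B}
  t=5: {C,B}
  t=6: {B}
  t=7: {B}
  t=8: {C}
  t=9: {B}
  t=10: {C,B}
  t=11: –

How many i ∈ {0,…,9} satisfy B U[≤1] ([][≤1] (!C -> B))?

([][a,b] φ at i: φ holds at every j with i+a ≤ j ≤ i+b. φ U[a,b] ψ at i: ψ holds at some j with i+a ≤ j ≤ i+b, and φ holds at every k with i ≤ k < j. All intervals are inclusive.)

Evaluate at each i in [0,9]:
  i=0: ✗ (no rhs in [0,1])
  i=1: ✗ (no rhs in [1,2])
  i=2: ✗ (no rhs in [2,3])
  i=3: ✗ (lhs fails at k=3 before rhs at j=4)
  i=4: ✓ (rhs at j=4)
  i=5: ✓ (rhs at j=5)
  i=6: ✓ (rhs at j=6)
  i=7: ✓ (rhs at j=7)
  i=8: ✓ (rhs at j=8)
  i=9: ✓ (rhs at j=9)
Positions where it holds: {4, 5, 6, 7, 8, 9} → 6.

6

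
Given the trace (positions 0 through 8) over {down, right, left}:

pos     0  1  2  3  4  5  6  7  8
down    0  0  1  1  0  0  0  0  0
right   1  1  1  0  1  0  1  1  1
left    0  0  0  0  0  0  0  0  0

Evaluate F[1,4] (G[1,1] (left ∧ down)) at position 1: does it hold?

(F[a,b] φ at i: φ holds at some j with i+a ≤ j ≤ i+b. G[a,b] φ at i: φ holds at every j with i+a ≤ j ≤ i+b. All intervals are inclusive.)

Check G[1,1] (left ∧ down) at each j in [2,5]:
  j=2: fails at 3
  j=3: fails at 4
  j=4: fails at 5
  j=5: fails at 6
No position in the window satisfies it → formula fails.

Does not hold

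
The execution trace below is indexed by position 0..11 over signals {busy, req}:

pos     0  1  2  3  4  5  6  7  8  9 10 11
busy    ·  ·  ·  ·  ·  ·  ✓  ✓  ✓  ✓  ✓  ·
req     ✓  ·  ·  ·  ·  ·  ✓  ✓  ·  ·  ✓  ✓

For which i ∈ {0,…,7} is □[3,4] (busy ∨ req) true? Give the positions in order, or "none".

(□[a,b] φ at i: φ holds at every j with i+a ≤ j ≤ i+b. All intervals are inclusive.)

Evaluate at each i in [0,7]:
  i=0: ✗ (fails at j=3)
  i=1: ✗ (fails at j=4)
  i=2: ✗ (fails at j=5)
  i=3: ✓ (all of [6,7])
  i=4: ✓ (all of [7,8])
  i=5: ✓ (all of [8,9])
  i=6: ✓ (all of [9,10])
  i=7: ✓ (all of [10,11])

3, 4, 5, 6, 7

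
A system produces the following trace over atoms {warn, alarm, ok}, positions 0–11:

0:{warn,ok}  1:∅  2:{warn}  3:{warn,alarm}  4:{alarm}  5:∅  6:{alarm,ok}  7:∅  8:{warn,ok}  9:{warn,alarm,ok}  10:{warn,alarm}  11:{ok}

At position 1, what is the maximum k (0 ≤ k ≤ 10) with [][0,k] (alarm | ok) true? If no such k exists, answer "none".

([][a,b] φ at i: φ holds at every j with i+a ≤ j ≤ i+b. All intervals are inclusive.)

none

(alarm | ok) must hold from j=1 onward; find where it first fails.
  j=1: fails → no k works.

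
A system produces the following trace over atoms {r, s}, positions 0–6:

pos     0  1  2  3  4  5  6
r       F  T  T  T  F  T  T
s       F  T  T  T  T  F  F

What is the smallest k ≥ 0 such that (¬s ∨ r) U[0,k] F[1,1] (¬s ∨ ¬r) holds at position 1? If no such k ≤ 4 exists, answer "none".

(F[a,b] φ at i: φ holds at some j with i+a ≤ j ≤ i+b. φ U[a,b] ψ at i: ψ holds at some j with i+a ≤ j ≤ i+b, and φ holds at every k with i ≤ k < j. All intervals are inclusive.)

2

Need earliest j ≥ 1 with F[1,1] (¬s ∨ ¬r), and (¬s ∨ r) at every k in [1,j-1].
  j=1: rhs fails.
  j=2: rhs fails.
  j=3: rhs holds; lhs holds on [1,2]. k = 2.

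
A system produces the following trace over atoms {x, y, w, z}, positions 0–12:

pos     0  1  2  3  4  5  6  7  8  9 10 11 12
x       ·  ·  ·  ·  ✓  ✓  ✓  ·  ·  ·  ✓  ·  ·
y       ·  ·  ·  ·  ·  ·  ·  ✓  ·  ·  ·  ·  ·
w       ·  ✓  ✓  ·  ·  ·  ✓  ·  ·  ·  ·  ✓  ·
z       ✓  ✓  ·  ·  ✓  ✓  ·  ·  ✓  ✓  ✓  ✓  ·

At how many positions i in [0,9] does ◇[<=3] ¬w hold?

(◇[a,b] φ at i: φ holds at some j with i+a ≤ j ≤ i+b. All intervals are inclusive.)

Evaluate at each i in [0,9]:
  i=0: ✓ (witness j=0)
  i=1: ✓ (witness j=3)
  i=2: ✓ (witness j=3)
  i=3: ✓ (witness j=3)
  i=4: ✓ (witness j=4)
  i=5: ✓ (witness j=5)
  i=6: ✓ (witness j=7)
  i=7: ✓ (witness j=7)
  i=8: ✓ (witness j=8)
  i=9: ✓ (witness j=9)
Positions where it holds: {0, 1, 2, 3, 4, 5, 6, 7, 8, 9} → 10.

10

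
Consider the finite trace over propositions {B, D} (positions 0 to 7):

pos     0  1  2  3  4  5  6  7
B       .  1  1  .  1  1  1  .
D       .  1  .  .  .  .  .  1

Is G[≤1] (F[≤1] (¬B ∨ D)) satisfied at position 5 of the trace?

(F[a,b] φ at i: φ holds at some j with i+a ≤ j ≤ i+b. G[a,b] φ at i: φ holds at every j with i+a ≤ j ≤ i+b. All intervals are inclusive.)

Check F[≤1] (¬B ∨ D) at every j in [5,6]:
  j=5: fails (none in [5,6])
  j=6: holds (witness at 7)
Fails at j=5 → formula fails.

False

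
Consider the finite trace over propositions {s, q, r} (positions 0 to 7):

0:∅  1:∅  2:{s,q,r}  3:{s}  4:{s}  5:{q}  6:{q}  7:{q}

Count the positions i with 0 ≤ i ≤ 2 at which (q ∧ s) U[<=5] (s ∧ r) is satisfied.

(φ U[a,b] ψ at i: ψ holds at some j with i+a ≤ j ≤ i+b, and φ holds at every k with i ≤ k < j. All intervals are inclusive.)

Evaluate at each i in [0,2]:
  i=0: ✗ (lhs fails at k=0 before rhs at j=2)
  i=1: ✗ (lhs fails at k=1 before rhs at j=2)
  i=2: ✓ (rhs at j=2)
Positions where it holds: {2} → 1.

1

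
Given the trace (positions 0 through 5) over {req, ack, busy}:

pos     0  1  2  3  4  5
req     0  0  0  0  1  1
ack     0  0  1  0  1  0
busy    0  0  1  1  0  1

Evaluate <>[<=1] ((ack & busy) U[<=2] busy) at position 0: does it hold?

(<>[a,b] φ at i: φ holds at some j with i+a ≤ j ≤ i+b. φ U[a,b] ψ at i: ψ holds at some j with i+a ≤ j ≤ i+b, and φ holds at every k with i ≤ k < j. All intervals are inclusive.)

Does not hold

Check ((ack & busy) U[<=2] busy) at each j in [0,1]:
  j=0: fails
  j=1: fails
No position in the window satisfies it → formula fails.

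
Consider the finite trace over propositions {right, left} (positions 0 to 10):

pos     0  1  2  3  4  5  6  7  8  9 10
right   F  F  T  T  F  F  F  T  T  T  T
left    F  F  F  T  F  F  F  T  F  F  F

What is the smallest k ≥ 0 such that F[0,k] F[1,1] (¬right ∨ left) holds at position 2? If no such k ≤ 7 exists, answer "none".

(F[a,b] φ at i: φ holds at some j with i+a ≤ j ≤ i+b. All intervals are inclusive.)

0

Scan j = 2,3,… for F[1,1] (¬right ∨ left):
  j=2: holds
First hit at j=2, so smallest k = 2-2 = 0.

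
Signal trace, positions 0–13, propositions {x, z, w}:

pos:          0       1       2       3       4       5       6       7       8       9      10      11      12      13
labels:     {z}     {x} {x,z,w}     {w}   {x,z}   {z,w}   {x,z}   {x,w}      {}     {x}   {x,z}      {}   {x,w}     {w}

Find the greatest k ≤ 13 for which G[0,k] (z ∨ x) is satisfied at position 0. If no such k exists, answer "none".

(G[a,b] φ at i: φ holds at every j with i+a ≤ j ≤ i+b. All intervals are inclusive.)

2

(z ∨ x) must hold from j=0 onward; find where it first fails.
  j=0: holds
  j=1: holds
  j=2: holds
  j=3: fails
Holds on [0,2], so largest k = 2.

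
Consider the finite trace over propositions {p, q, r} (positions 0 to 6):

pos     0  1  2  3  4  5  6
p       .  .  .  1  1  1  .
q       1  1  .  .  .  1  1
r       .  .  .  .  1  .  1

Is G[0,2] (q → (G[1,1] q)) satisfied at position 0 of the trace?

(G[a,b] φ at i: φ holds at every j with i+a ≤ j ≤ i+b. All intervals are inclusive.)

Does not hold

Check (q → (G[1,1] q)) at every j in [0,2]:
  j=0: antecedent true; consequent holds on [1,1] → ✓
  j=1: antecedent true; consequent fails at 2 → ✗
  j=2: antecedent false → ✓
Fails at j=1 → formula fails.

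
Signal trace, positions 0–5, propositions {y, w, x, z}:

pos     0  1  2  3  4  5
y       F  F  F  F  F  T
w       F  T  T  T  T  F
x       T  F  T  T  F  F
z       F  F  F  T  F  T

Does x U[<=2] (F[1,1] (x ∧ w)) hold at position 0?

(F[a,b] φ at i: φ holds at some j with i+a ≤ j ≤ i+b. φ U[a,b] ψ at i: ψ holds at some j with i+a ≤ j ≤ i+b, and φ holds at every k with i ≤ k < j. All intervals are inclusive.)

Yes

Need some j in [0,2] with F[1,1] (x ∧ w), and x at every k in [0,j-1].
  j=0: F[1,1] (x ∧ w) — fails (none in [1,1]).
  j=1: F[1,1] (x ∧ w) holds; x holds at every k in [0,0] → satisfied.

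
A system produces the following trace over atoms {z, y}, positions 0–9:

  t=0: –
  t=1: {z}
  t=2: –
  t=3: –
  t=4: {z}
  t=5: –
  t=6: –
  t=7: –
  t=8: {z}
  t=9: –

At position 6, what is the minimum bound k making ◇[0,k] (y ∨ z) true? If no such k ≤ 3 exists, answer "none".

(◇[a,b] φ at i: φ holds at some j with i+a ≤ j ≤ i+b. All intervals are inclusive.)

2

Scan j = 6,7,… for (y ∨ z):
  j=6: fails
  j=7: fails
  j=8: holds
First hit at j=8, so smallest k = 8-6 = 2.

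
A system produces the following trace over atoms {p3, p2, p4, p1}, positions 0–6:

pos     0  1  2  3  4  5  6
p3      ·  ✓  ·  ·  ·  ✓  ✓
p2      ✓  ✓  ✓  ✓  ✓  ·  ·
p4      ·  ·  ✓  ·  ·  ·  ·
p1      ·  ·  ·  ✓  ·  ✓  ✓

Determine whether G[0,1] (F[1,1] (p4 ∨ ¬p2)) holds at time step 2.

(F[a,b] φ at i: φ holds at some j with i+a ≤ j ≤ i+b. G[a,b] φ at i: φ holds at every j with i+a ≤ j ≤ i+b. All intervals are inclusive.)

Check F[1,1] (p4 ∨ ¬p2) at every j in [2,3]:
  j=2: fails (none in [3,3])
  j=3: fails (none in [4,4])
Fails at j=2 → formula fails.

False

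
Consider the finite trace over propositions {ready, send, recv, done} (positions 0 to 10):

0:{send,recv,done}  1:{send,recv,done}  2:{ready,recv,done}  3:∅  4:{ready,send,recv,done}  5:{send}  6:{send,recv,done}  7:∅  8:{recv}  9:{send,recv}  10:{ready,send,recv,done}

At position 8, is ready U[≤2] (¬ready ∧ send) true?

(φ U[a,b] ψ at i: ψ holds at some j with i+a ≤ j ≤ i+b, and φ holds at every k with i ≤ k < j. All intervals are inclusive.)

Need some j in [8,10] with (¬ready ∧ send), and ready at every k in [8,j-1].
  j=8: (¬ready ∧ send) false.
  j=9: (¬ready ∧ send) holds, but ready fails at k=8 → not this j.
  j=10: (¬ready ∧ send) false.
No j in the window works → until fails.

False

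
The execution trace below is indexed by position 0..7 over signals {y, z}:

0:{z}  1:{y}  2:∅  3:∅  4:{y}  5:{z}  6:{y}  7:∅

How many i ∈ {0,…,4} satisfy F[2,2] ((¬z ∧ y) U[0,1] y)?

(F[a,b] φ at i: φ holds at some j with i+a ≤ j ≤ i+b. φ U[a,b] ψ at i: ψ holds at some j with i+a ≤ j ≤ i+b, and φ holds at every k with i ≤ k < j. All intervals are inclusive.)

Evaluate at each i in [0,4]:
  i=0: ✗ (none in [2,2])
  i=1: ✗ (none in [3,3])
  i=2: ✓ (witness j=4)
  i=3: ✗ (none in [5,5])
  i=4: ✓ (witness j=6)
Positions where it holds: {2, 4} → 2.

2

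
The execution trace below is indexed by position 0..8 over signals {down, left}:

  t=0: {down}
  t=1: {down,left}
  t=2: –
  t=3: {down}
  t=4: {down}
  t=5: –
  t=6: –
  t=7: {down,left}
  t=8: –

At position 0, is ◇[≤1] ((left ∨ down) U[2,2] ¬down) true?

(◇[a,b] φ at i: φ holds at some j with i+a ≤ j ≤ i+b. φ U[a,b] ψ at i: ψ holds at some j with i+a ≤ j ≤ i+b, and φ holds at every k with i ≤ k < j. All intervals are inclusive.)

Holds

Check ((left ∨ down) U[2,2] ¬down) at each j in [0,1]:
  j=0: holds
  j=1: fails
Found at j=0 → formula holds.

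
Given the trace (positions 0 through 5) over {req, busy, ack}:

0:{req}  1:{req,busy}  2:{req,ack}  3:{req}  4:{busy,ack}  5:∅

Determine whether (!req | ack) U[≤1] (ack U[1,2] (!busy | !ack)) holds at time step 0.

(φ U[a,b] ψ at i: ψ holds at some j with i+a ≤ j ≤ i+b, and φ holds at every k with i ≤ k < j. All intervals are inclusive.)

Need some j in [0,1] with (ack U[1,2] (!busy | !ack)), and (!req | ack) at every k in [0,j-1].
  j=0: (ack U[1,2] (!busy | !ack)) — fails.
  j=1: (ack U[1,2] (!busy | !ack)) — fails.
No j in the window works → until fails.

Does not hold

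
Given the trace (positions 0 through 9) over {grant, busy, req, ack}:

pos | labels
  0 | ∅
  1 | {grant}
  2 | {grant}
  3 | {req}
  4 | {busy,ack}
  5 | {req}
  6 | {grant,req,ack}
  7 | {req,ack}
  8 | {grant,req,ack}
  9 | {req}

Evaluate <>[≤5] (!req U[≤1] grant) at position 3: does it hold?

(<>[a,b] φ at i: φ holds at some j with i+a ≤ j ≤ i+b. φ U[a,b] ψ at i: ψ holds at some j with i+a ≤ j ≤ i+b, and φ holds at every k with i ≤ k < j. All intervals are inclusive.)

True

Check (!req U[≤1] grant) at each j in [3,8]:
  j=3: fails
  j=4: fails
  j=5: fails
  j=6: holds
  j=7: fails
  j=8: holds
Found at j=6 → formula holds.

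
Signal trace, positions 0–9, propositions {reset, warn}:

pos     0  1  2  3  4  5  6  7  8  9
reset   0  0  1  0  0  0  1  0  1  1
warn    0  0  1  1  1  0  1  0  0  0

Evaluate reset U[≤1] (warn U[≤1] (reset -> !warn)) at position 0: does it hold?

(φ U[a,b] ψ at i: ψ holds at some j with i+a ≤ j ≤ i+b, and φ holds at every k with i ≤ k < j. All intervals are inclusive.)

Yes

Need some j in [0,1] with (warn U[≤1] (reset -> !warn)), and reset at every k in [0,j-1].
  j=0: (warn U[≤1] (reset -> !warn)) holds; no prefix to check → satisfied.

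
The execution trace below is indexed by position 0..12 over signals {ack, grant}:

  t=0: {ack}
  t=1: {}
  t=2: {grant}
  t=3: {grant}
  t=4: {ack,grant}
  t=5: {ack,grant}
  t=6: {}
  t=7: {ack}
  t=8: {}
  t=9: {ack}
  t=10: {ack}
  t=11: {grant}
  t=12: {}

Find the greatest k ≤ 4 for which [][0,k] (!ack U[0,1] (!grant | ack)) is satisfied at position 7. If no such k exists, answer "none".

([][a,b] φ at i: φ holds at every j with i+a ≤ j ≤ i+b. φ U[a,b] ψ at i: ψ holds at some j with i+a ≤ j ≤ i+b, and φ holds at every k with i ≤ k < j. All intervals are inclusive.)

(!ack U[0,1] (!grant | ack)) must hold from j=7 onward; find where it first fails.
  j=7: holds
  j=8: holds
  j=9: holds
  j=10: holds
  j=11: holds
Holds through j=11; largest k = 4.

4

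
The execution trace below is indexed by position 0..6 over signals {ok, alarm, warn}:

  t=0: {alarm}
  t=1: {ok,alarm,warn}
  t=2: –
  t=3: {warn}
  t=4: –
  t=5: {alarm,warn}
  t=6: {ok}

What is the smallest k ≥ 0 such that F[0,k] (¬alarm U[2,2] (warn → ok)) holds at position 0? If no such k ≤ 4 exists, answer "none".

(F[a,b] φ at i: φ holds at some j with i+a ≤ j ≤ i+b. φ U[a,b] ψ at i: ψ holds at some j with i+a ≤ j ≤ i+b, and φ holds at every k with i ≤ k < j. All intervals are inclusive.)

2

Scan j = 0,1,… for (¬alarm U[2,2] (warn → ok)):
  j=0: fails
  j=1: fails
  j=2: holds
First hit at j=2, so smallest k = 2-0 = 2.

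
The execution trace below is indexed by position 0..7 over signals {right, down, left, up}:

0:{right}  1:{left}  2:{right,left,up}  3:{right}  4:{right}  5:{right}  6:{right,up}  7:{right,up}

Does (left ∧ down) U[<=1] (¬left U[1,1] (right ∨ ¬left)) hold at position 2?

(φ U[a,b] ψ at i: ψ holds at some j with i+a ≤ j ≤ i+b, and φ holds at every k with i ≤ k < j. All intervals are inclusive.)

Need some j in [2,3] with (¬left U[1,1] (right ∨ ¬left)), and (left ∧ down) at every k in [2,j-1].
  j=2: (¬left U[1,1] (right ∨ ¬left)) — fails.
  j=3: (¬left U[1,1] (right ∨ ¬left)) holds, but (left ∧ down) fails at k=2 → not this j.
No j in the window works → until fails.

No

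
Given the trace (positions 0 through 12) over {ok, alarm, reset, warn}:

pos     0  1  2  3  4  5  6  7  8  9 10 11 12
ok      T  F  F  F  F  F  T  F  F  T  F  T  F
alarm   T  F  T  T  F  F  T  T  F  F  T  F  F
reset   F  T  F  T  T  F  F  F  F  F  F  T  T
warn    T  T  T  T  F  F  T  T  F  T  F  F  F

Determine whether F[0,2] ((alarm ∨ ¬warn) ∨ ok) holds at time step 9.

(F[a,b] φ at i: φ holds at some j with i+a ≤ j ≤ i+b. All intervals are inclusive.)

Check ((alarm ∨ ¬warn) ∨ ok) at each j in [9,11]:
  j=9: true
  j=10: true
  j=11: true
Found at j=9 → formula holds.

Yes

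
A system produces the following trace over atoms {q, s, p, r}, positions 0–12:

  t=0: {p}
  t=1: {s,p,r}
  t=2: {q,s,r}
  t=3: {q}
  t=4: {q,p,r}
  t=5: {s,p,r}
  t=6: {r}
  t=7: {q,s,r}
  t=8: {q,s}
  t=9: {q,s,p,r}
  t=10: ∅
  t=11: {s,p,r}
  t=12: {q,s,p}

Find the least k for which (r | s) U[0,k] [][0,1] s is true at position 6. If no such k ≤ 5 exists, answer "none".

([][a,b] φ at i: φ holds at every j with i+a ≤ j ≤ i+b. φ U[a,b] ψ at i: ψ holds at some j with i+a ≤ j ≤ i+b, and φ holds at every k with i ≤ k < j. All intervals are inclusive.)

1

Need earliest j ≥ 6 with [][0,1] s, and (r | s) at every k in [6,j-1].
  j=6: rhs fails.
  j=7: rhs holds; lhs holds on [6,6]. k = 1.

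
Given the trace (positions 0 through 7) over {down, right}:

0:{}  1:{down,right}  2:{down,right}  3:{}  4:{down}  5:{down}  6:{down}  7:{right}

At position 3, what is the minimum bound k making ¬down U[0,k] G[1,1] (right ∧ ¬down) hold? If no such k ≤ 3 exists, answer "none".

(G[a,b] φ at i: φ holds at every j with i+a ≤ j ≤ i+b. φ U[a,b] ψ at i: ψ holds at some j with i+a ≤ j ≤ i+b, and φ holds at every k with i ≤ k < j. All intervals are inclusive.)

none

Need earliest j ≥ 3 with G[1,1] (right ∧ ¬down), and ¬down at every k in [3,j-1].
  j=3: rhs fails.
  j=4: rhs fails.
  j=5: rhs fails.
  j=6: rhs holds but lhs fails at k=4.
No witness within the range → none.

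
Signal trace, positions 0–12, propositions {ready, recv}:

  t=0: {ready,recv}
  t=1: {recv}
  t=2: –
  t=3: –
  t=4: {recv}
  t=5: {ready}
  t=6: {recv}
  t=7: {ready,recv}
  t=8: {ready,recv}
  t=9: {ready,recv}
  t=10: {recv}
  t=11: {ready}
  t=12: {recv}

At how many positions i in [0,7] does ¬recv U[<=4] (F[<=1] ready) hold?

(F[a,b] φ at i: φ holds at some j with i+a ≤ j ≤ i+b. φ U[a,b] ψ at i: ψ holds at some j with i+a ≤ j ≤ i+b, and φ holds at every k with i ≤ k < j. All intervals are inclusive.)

7

Evaluate at each i in [0,7]:
  i=0: ✓ (rhs at j=0)
  i=1: ✗ (lhs fails at k=1 before rhs at j=4)
  i=2: ✓ (rhs at j=4; lhs holds on [2,3])
  i=3: ✓ (rhs at j=4; lhs holds on [3,3])
  i=4: ✓ (rhs at j=4)
  i=5: ✓ (rhs at j=5)
  i=6: ✓ (rhs at j=6)
  i=7: ✓ (rhs at j=7)
Positions where it holds: {0, 2, 3, 4, 5, 6, 7} → 7.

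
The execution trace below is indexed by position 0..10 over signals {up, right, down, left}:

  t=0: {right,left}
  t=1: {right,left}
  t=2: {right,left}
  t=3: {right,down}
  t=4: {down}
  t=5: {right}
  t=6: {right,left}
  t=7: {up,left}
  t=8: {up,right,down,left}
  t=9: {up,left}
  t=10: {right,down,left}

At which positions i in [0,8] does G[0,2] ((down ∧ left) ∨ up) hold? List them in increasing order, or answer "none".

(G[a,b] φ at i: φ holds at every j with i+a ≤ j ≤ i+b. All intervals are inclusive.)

Evaluate at each i in [0,8]:
  i=0: ✗ (fails at j=0)
  i=1: ✗ (fails at j=1)
  i=2: ✗ (fails at j=2)
  i=3: ✗ (fails at j=3)
  i=4: ✗ (fails at j=4)
  i=5: ✗ (fails at j=5)
  i=6: ✗ (fails at j=6)
  i=7: ✓ (all of [7,9])
  i=8: ✓ (all of [8,10])

7, 8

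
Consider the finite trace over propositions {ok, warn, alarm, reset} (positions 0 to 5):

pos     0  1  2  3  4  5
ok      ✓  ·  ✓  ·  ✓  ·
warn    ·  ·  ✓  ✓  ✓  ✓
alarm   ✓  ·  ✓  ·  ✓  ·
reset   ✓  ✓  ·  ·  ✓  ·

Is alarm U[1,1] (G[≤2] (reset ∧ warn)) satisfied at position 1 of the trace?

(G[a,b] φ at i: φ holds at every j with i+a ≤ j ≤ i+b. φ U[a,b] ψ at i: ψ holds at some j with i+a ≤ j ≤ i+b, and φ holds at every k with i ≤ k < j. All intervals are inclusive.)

Need some j in [2,2] with G[≤2] (reset ∧ warn), and alarm at every k in [1,j-1].
  j=2: G[≤2] (reset ∧ warn) — fails at 2.
No j in the window works → until fails.

Does not hold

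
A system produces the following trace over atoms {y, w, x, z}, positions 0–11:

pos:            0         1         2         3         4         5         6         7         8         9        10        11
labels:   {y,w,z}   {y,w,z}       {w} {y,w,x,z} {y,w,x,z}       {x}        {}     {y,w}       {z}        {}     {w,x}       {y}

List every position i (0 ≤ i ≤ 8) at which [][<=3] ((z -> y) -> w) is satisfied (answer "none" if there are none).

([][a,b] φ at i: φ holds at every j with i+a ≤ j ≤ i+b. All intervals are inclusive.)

0, 1

Evaluate at each i in [0,8]:
  i=0: ✓ (all of [0,3])
  i=1: ✓ (all of [1,4])
  i=2: ✗ (fails at j=5)
  i=3: ✗ (fails at j=5)
  i=4: ✗ (fails at j=5)
  i=5: ✗ (fails at j=5)
  i=6: ✗ (fails at j=6)
  i=7: ✗ (fails at j=9)
  i=8: ✗ (fails at j=9)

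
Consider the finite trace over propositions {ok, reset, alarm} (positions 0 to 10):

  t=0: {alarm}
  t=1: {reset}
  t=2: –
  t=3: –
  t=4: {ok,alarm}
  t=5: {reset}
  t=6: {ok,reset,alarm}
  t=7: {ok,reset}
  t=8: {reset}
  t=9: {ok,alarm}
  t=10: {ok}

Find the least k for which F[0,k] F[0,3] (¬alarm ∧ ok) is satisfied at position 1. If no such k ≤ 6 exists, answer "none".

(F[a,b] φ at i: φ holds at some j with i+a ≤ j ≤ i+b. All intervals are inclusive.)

Scan j = 1,2,… for F[0,3] (¬alarm ∧ ok):
  j=1: fails
  j=2: fails
  j=3: fails
  j=4: holds
First hit at j=4, so smallest k = 4-1 = 3.

3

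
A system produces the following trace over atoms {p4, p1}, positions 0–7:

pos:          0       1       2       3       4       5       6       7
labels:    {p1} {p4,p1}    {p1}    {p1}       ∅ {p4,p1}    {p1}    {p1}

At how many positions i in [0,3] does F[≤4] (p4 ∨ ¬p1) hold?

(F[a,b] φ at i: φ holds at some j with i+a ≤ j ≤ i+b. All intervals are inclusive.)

4

Evaluate at each i in [0,3]:
  i=0: ✓ (witness j=1)
  i=1: ✓ (witness j=1)
  i=2: ✓ (witness j=4)
  i=3: ✓ (witness j=4)
Positions where it holds: {0, 1, 2, 3} → 4.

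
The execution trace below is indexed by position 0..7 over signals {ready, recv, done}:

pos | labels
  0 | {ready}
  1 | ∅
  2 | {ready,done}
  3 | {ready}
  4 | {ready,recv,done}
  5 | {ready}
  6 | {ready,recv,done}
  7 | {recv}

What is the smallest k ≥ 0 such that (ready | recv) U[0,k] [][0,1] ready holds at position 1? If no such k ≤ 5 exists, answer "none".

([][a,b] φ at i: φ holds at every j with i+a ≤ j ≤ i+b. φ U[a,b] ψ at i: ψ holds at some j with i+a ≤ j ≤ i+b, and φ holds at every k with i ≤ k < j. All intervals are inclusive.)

none

Need earliest j ≥ 1 with [][0,1] ready, and (ready | recv) at every k in [1,j-1].
  j=1: rhs fails.
  j=2: rhs holds but lhs fails at k=1.
  j=3: rhs holds but lhs fails at k=1.
  j=4: rhs holds but lhs fails at k=1.
  j=5: rhs holds but lhs fails at k=1.
  j=6: rhs fails.
No witness within the range → none.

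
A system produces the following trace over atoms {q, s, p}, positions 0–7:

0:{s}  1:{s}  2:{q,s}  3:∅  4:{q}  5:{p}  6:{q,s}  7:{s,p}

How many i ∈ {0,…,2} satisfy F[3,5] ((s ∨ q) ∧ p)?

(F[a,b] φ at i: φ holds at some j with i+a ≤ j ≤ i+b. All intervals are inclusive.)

1

Evaluate at each i in [0,2]:
  i=0: ✗ (none in [3,5])
  i=1: ✗ (none in [4,6])
  i=2: ✓ (witness j=7)
Positions where it holds: {2} → 1.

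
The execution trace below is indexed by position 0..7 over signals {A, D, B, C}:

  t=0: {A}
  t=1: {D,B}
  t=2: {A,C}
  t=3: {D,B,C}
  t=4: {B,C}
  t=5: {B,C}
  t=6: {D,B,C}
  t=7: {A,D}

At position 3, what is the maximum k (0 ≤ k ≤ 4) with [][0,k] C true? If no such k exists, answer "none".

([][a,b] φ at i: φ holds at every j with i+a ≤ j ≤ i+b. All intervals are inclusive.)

C must hold from j=3 onward; find where it first fails.
  j=3: holds
  j=4: holds
  j=5: holds
  j=6: holds
  j=7: fails
Holds on [3,6], so largest k = 3.

3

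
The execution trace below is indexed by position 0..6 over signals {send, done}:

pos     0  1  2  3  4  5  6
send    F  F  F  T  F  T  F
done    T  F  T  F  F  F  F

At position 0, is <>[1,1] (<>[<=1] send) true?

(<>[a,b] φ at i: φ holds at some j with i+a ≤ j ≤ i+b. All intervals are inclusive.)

Check <>[<=1] send at each j in [1,1]:
  j=1: fails (none in [1,2])
No position in the window satisfies it → formula fails.

No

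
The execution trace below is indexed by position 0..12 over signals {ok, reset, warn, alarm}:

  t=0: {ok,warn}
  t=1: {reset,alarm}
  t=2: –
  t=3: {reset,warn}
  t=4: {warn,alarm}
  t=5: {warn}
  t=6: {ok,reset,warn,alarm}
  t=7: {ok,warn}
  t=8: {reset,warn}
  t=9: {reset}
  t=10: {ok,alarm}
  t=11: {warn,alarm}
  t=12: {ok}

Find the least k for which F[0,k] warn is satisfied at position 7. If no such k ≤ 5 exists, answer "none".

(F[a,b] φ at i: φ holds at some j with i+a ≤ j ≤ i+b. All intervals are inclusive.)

Scan j = 7,8,… for warn:
  j=7: holds
First hit at j=7, so smallest k = 7-7 = 0.

0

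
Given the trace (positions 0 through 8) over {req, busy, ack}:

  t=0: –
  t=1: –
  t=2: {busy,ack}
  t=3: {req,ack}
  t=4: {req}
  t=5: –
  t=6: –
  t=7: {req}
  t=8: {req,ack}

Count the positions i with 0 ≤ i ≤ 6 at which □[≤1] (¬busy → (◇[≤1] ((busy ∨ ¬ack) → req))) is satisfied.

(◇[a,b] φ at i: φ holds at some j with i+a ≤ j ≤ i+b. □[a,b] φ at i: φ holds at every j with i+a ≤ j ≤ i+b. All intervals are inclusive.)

3

Evaluate at each i in [0,6]:
  i=0: ✗ (fails at j=0)
  i=1: ✗ (fails at j=1)
  i=2: ✓ (all of [2,3])
  i=3: ✓ (all of [3,4])
  i=4: ✗ (fails at j=5)
  i=5: ✗ (fails at j=5)
  i=6: ✓ (all of [6,7])
Positions where it holds: {2, 3, 6} → 3.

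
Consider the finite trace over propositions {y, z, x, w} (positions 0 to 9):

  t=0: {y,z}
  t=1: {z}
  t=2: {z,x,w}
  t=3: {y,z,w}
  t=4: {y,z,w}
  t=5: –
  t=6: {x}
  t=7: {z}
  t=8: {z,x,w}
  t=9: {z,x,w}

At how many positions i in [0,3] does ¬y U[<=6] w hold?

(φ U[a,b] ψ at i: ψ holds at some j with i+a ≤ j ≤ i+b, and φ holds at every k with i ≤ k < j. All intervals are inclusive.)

Evaluate at each i in [0,3]:
  i=0: ✗ (lhs fails at k=0 before rhs at j=2)
  i=1: ✓ (rhs at j=2; lhs holds on [1,1])
  i=2: ✓ (rhs at j=2)
  i=3: ✓ (rhs at j=3)
Positions where it holds: {1, 2, 3} → 3.

3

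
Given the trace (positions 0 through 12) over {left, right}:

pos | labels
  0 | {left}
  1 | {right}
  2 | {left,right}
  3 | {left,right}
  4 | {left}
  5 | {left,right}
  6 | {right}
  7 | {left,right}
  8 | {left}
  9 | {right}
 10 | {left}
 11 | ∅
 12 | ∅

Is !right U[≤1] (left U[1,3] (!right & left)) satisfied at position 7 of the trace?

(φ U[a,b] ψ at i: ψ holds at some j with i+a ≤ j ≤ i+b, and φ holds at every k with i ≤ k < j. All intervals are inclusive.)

True

Need some j in [7,8] with (left U[1,3] (!right & left)), and !right at every k in [7,j-1].
  j=7: (left U[1,3] (!right & left)) holds; no prefix to check → satisfied.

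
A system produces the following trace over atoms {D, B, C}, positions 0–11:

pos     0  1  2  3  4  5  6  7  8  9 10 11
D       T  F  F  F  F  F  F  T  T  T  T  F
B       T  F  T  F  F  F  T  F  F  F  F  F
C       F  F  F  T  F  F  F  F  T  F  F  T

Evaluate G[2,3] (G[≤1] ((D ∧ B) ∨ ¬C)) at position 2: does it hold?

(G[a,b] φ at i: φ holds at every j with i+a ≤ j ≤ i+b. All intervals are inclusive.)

True

Check G[≤1] ((D ∧ B) ∨ ¬C) at every j in [4,5]:
  j=4: holds on [4,5]
  j=5: holds on [5,6]
All positions satisfy it → formula holds.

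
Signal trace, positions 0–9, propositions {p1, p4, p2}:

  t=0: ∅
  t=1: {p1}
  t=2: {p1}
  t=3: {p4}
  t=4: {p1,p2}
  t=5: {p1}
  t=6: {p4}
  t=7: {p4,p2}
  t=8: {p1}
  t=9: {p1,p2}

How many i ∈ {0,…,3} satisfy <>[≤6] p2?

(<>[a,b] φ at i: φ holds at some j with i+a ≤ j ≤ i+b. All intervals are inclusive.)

Evaluate at each i in [0,3]:
  i=0: ✓ (witness j=4)
  i=1: ✓ (witness j=4)
  i=2: ✓ (witness j=4)
  i=3: ✓ (witness j=4)
Positions where it holds: {0, 1, 2, 3} → 4.

4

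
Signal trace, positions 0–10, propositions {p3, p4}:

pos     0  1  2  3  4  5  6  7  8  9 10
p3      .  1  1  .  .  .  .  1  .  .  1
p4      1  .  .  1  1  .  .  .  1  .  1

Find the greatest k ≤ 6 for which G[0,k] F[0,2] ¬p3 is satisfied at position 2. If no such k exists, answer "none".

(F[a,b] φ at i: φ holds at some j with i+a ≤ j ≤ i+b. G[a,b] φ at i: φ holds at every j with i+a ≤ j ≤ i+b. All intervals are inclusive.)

6

F[0,2] ¬p3 must hold from j=2 onward; find where it first fails.
  j=2: holds
  j=3: holds
  j=4: holds
  j=5: holds
  j=6: holds
  j=7: holds
  j=8: holds
Holds through j=8; largest k = 6.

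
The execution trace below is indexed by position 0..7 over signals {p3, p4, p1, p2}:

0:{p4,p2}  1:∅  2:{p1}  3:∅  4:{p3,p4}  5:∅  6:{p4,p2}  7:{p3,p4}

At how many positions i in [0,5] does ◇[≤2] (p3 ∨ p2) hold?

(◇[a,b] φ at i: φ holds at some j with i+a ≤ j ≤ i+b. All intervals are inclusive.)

5

Evaluate at each i in [0,5]:
  i=0: ✓ (witness j=0)
  i=1: ✗ (none in [1,3])
  i=2: ✓ (witness j=4)
  i=3: ✓ (witness j=4)
  i=4: ✓ (witness j=4)
  i=5: ✓ (witness j=6)
Positions where it holds: {0, 2, 3, 4, 5} → 5.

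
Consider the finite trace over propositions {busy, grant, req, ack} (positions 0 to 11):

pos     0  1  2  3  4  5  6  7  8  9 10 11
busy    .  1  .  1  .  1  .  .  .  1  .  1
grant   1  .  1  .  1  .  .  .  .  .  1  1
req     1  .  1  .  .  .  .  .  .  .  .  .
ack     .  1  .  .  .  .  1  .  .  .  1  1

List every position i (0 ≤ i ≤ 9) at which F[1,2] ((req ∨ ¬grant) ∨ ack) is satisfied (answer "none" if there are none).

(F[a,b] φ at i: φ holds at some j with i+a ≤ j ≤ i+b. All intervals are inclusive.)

Evaluate at each i in [0,9]:
  i=0: ✓ (witness j=1)
  i=1: ✓ (witness j=2)
  i=2: ✓ (witness j=3)
  i=3: ✓ (witness j=5)
  i=4: ✓ (witness j=5)
  i=5: ✓ (witness j=6)
  i=6: ✓ (witness j=7)
  i=7: ✓ (witness j=8)
  i=8: ✓ (witness j=9)
  i=9: ✓ (witness j=10)

0, 1, 2, 3, 4, 5, 6, 7, 8, 9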